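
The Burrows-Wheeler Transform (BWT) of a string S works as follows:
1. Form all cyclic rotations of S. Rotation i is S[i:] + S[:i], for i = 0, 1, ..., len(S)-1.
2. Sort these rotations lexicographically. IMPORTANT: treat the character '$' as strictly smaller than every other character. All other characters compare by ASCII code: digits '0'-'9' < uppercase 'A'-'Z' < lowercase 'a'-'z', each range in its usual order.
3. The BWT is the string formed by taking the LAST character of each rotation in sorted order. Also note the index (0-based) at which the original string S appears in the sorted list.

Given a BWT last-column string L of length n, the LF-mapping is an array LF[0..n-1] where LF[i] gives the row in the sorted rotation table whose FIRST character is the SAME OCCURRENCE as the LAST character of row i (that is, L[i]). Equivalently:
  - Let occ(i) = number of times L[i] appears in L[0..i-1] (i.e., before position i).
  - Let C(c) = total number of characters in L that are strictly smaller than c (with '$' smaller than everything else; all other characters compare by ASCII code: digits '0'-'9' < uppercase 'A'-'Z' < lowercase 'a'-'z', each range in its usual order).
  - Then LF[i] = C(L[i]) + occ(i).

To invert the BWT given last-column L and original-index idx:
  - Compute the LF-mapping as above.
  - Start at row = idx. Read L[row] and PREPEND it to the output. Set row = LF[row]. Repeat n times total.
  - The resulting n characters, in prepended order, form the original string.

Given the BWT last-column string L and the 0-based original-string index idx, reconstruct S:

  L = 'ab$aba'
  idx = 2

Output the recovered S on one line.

LF mapping: 1 4 0 2 5 3
Walk LF starting at row 2, prepending L[row]:
  step 1: row=2, L[2]='$', prepend. Next row=LF[2]=0
  step 2: row=0, L[0]='a', prepend. Next row=LF[0]=1
  step 3: row=1, L[1]='b', prepend. Next row=LF[1]=4
  step 4: row=4, L[4]='b', prepend. Next row=LF[4]=5
  step 5: row=5, L[5]='a', prepend. Next row=LF[5]=3
  step 6: row=3, L[3]='a', prepend. Next row=LF[3]=2
Reversed output: aabba$

Answer: aabba$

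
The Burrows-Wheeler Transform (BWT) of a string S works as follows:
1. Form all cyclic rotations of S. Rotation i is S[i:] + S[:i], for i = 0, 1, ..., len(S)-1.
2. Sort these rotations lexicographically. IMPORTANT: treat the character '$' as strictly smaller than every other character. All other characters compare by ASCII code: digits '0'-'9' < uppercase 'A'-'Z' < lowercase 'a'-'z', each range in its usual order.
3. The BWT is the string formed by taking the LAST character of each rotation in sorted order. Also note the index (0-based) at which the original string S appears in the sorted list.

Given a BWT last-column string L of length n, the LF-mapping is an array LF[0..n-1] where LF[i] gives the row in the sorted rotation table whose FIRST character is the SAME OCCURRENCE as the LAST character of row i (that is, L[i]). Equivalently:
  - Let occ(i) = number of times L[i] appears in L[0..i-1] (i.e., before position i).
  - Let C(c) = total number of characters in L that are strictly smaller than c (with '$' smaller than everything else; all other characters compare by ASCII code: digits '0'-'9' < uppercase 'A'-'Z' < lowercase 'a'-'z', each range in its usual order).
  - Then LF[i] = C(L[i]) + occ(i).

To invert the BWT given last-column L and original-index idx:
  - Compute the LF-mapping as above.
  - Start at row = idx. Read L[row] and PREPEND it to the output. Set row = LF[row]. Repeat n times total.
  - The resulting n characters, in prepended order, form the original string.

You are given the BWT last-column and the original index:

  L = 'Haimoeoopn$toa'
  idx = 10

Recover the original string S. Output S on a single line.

Answer: onomatopoeiaH$

Derivation:
LF mapping: 1 2 5 6 8 4 9 10 12 7 0 13 11 3
Walk LF starting at row 10, prepending L[row]:
  step 1: row=10, L[10]='$', prepend. Next row=LF[10]=0
  step 2: row=0, L[0]='H', prepend. Next row=LF[0]=1
  step 3: row=1, L[1]='a', prepend. Next row=LF[1]=2
  step 4: row=2, L[2]='i', prepend. Next row=LF[2]=5
  step 5: row=5, L[5]='e', prepend. Next row=LF[5]=4
  step 6: row=4, L[4]='o', prepend. Next row=LF[4]=8
  step 7: row=8, L[8]='p', prepend. Next row=LF[8]=12
  step 8: row=12, L[12]='o', prepend. Next row=LF[12]=11
  step 9: row=11, L[11]='t', prepend. Next row=LF[11]=13
  step 10: row=13, L[13]='a', prepend. Next row=LF[13]=3
  step 11: row=3, L[3]='m', prepend. Next row=LF[3]=6
  step 12: row=6, L[6]='o', prepend. Next row=LF[6]=9
  step 13: row=9, L[9]='n', prepend. Next row=LF[9]=7
  step 14: row=7, L[7]='o', prepend. Next row=LF[7]=10
Reversed output: onomatopoeiaH$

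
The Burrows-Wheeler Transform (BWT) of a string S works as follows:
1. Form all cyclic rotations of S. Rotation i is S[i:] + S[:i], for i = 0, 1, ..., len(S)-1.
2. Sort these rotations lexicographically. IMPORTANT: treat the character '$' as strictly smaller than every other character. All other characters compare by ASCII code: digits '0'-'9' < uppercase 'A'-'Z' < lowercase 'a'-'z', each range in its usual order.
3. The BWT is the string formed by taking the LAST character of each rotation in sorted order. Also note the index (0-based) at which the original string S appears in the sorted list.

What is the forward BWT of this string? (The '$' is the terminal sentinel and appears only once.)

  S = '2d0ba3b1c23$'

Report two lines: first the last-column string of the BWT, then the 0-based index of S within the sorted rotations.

Answer: 3dbc$2ab3012
4

Derivation:
All 12 rotations (rotation i = S[i:]+S[:i]):
  rot[0] = 2d0ba3b1c23$
  rot[1] = d0ba3b1c23$2
  rot[2] = 0ba3b1c23$2d
  rot[3] = ba3b1c23$2d0
  rot[4] = a3b1c23$2d0b
  rot[5] = 3b1c23$2d0ba
  rot[6] = b1c23$2d0ba3
  rot[7] = 1c23$2d0ba3b
  rot[8] = c23$2d0ba3b1
  rot[9] = 23$2d0ba3b1c
  rot[10] = 3$2d0ba3b1c2
  rot[11] = $2d0ba3b1c23
Sorted (with $ < everything):
  sorted[0] = $2d0ba3b1c23  (last char: '3')
  sorted[1] = 0ba3b1c23$2d  (last char: 'd')
  sorted[2] = 1c23$2d0ba3b  (last char: 'b')
  sorted[3] = 23$2d0ba3b1c  (last char: 'c')
  sorted[4] = 2d0ba3b1c23$  (last char: '$')
  sorted[5] = 3$2d0ba3b1c2  (last char: '2')
  sorted[6] = 3b1c23$2d0ba  (last char: 'a')
  sorted[7] = a3b1c23$2d0b  (last char: 'b')
  sorted[8] = b1c23$2d0ba3  (last char: '3')
  sorted[9] = ba3b1c23$2d0  (last char: '0')
  sorted[10] = c23$2d0ba3b1  (last char: '1')
  sorted[11] = d0ba3b1c23$2  (last char: '2')
Last column: 3dbc$2ab3012
Original string S is at sorted index 4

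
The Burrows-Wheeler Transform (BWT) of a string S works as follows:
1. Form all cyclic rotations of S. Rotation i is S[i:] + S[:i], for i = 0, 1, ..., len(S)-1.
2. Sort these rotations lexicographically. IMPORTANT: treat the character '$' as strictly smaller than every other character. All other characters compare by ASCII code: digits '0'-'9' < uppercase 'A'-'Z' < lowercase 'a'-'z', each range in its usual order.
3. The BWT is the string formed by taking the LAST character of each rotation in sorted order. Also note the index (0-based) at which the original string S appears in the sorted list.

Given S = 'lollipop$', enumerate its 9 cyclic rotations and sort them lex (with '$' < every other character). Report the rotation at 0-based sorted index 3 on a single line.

All 9 rotations (rotation i = S[i:]+S[:i]):
  rot[0] = lollipop$
  rot[1] = ollipop$l
  rot[2] = llipop$lo
  rot[3] = lipop$lol
  rot[4] = ipop$loll
  rot[5] = pop$lolli
  rot[6] = op$lollip
  rot[7] = p$lollipo
  rot[8] = $lollipop
Sorted (with $ < everything):
  sorted[0] = $lollipop
  sorted[1] = ipop$loll
  sorted[2] = lipop$lol
  sorted[3] = llipop$lo
  sorted[4] = lollipop$
  sorted[5] = ollipop$l
  sorted[6] = op$lollip
  sorted[7] = p$lollipo
  sorted[8] = pop$lolli
sorted[3] = llipop$lo

Answer: llipop$lo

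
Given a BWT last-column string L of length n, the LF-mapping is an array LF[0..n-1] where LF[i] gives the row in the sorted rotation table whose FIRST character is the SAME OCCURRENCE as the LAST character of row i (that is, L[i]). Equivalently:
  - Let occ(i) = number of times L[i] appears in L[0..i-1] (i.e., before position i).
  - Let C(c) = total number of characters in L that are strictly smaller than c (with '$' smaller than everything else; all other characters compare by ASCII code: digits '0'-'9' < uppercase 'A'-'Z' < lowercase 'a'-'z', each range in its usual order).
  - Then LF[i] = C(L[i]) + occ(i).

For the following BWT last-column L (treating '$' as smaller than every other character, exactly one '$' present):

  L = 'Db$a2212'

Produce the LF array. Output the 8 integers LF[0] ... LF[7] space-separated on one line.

Char counts: '$':1, '1':1, '2':3, 'D':1, 'a':1, 'b':1
C (first-col start): C('$')=0, C('1')=1, C('2')=2, C('D')=5, C('a')=6, C('b')=7
L[0]='D': occ=0, LF[0]=C('D')+0=5+0=5
L[1]='b': occ=0, LF[1]=C('b')+0=7+0=7
L[2]='$': occ=0, LF[2]=C('$')+0=0+0=0
L[3]='a': occ=0, LF[3]=C('a')+0=6+0=6
L[4]='2': occ=0, LF[4]=C('2')+0=2+0=2
L[5]='2': occ=1, LF[5]=C('2')+1=2+1=3
L[6]='1': occ=0, LF[6]=C('1')+0=1+0=1
L[7]='2': occ=2, LF[7]=C('2')+2=2+2=4

Answer: 5 7 0 6 2 3 1 4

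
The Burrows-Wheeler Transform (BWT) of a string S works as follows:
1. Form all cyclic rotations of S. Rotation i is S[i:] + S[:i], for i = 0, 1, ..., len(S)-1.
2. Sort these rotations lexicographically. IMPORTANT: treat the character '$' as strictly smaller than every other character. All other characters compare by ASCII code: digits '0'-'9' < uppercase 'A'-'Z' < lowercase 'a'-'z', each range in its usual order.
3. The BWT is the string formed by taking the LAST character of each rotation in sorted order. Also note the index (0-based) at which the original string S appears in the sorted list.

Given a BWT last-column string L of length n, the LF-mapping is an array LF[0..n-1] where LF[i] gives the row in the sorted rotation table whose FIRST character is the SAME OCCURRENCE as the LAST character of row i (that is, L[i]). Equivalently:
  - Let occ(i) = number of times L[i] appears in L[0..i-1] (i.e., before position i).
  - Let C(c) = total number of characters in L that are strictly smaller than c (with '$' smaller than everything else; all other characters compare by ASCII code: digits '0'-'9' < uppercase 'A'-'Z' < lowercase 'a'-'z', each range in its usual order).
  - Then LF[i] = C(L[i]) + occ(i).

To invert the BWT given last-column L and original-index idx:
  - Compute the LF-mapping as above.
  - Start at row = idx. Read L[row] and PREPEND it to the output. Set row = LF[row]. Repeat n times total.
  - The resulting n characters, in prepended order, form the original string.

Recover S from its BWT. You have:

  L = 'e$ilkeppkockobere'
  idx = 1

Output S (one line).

Answer: bookkeeperpickle$

Derivation:
LF mapping: 3 0 7 11 8 4 14 15 9 12 2 10 13 1 5 16 6
Walk LF starting at row 1, prepending L[row]:
  step 1: row=1, L[1]='$', prepend. Next row=LF[1]=0
  step 2: row=0, L[0]='e', prepend. Next row=LF[0]=3
  step 3: row=3, L[3]='l', prepend. Next row=LF[3]=11
  step 4: row=11, L[11]='k', prepend. Next row=LF[11]=10
  step 5: row=10, L[10]='c', prepend. Next row=LF[10]=2
  step 6: row=2, L[2]='i', prepend. Next row=LF[2]=7
  step 7: row=7, L[7]='p', prepend. Next row=LF[7]=15
  step 8: row=15, L[15]='r', prepend. Next row=LF[15]=16
  step 9: row=16, L[16]='e', prepend. Next row=LF[16]=6
  step 10: row=6, L[6]='p', prepend. Next row=LF[6]=14
  step 11: row=14, L[14]='e', prepend. Next row=LF[14]=5
  step 12: row=5, L[5]='e', prepend. Next row=LF[5]=4
  step 13: row=4, L[4]='k', prepend. Next row=LF[4]=8
  step 14: row=8, L[8]='k', prepend. Next row=LF[8]=9
  step 15: row=9, L[9]='o', prepend. Next row=LF[9]=12
  step 16: row=12, L[12]='o', prepend. Next row=LF[12]=13
  step 17: row=13, L[13]='b', prepend. Next row=LF[13]=1
Reversed output: bookkeeperpickle$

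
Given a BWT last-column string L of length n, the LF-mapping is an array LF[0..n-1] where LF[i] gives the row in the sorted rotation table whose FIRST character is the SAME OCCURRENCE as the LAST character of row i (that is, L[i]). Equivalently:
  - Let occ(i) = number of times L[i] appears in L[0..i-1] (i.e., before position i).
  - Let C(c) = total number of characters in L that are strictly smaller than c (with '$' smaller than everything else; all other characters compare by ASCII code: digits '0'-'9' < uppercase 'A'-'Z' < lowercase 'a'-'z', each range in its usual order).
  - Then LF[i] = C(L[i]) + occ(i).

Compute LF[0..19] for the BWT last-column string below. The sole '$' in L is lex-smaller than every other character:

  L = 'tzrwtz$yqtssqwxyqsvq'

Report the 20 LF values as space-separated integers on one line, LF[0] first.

Char counts: '$':1, 'q':4, 'r':1, 's':3, 't':3, 'v':1, 'w':2, 'x':1, 'y':2, 'z':2
C (first-col start): C('$')=0, C('q')=1, C('r')=5, C('s')=6, C('t')=9, C('v')=12, C('w')=13, C('x')=15, C('y')=16, C('z')=18
L[0]='t': occ=0, LF[0]=C('t')+0=9+0=9
L[1]='z': occ=0, LF[1]=C('z')+0=18+0=18
L[2]='r': occ=0, LF[2]=C('r')+0=5+0=5
L[3]='w': occ=0, LF[3]=C('w')+0=13+0=13
L[4]='t': occ=1, LF[4]=C('t')+1=9+1=10
L[5]='z': occ=1, LF[5]=C('z')+1=18+1=19
L[6]='$': occ=0, LF[6]=C('$')+0=0+0=0
L[7]='y': occ=0, LF[7]=C('y')+0=16+0=16
L[8]='q': occ=0, LF[8]=C('q')+0=1+0=1
L[9]='t': occ=2, LF[9]=C('t')+2=9+2=11
L[10]='s': occ=0, LF[10]=C('s')+0=6+0=6
L[11]='s': occ=1, LF[11]=C('s')+1=6+1=7
L[12]='q': occ=1, LF[12]=C('q')+1=1+1=2
L[13]='w': occ=1, LF[13]=C('w')+1=13+1=14
L[14]='x': occ=0, LF[14]=C('x')+0=15+0=15
L[15]='y': occ=1, LF[15]=C('y')+1=16+1=17
L[16]='q': occ=2, LF[16]=C('q')+2=1+2=3
L[17]='s': occ=2, LF[17]=C('s')+2=6+2=8
L[18]='v': occ=0, LF[18]=C('v')+0=12+0=12
L[19]='q': occ=3, LF[19]=C('q')+3=1+3=4

Answer: 9 18 5 13 10 19 0 16 1 11 6 7 2 14 15 17 3 8 12 4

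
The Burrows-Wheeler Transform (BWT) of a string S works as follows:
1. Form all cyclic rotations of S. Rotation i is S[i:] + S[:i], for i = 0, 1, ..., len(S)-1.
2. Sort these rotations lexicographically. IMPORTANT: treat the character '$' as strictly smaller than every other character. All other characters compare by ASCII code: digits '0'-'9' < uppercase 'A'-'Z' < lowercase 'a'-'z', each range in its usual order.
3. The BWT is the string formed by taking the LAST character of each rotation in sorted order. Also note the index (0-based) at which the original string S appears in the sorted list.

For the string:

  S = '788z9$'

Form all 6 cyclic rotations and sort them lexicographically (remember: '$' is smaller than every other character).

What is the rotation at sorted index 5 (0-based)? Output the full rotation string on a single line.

Answer: z9$788

Derivation:
All 6 rotations (rotation i = S[i:]+S[:i]):
  rot[0] = 788z9$
  rot[1] = 88z9$7
  rot[2] = 8z9$78
  rot[3] = z9$788
  rot[4] = 9$788z
  rot[5] = $788z9
Sorted (with $ < everything):
  sorted[0] = $788z9
  sorted[1] = 788z9$
  sorted[2] = 88z9$7
  sorted[3] = 8z9$78
  sorted[4] = 9$788z
  sorted[5] = z9$788
sorted[5] = z9$788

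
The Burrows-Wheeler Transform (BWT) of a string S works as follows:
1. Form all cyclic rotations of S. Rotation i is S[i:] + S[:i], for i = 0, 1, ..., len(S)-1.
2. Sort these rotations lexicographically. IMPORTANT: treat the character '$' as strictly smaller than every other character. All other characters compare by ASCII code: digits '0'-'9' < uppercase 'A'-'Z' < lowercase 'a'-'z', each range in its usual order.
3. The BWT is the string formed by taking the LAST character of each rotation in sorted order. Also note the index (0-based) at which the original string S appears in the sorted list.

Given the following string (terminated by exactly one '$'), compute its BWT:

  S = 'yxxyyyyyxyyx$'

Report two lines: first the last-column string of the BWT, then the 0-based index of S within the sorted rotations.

All 13 rotations (rotation i = S[i:]+S[:i]):
  rot[0] = yxxyyyyyxyyx$
  rot[1] = xxyyyyyxyyx$y
  rot[2] = xyyyyyxyyx$yx
  rot[3] = yyyyyxyyx$yxx
  rot[4] = yyyyxyyx$yxxy
  rot[5] = yyyxyyx$yxxyy
  rot[6] = yyxyyx$yxxyyy
  rot[7] = yxyyx$yxxyyyy
  rot[8] = xyyx$yxxyyyyy
  rot[9] = yyx$yxxyyyyyx
  rot[10] = yx$yxxyyyyyxy
  rot[11] = x$yxxyyyyyxyy
  rot[12] = $yxxyyyyyxyyx
Sorted (with $ < everything):
  sorted[0] = $yxxyyyyyxyyx  (last char: 'x')
  sorted[1] = x$yxxyyyyyxyy  (last char: 'y')
  sorted[2] = xxyyyyyxyyx$y  (last char: 'y')
  sorted[3] = xyyx$yxxyyyyy  (last char: 'y')
  sorted[4] = xyyyyyxyyx$yx  (last char: 'x')
  sorted[5] = yx$yxxyyyyyxy  (last char: 'y')
  sorted[6] = yxxyyyyyxyyx$  (last char: '$')
  sorted[7] = yxyyx$yxxyyyy  (last char: 'y')
  sorted[8] = yyx$yxxyyyyyx  (last char: 'x')
  sorted[9] = yyxyyx$yxxyyy  (last char: 'y')
  sorted[10] = yyyxyyx$yxxyy  (last char: 'y')
  sorted[11] = yyyyxyyx$yxxy  (last char: 'y')
  sorted[12] = yyyyyxyyx$yxx  (last char: 'x')
Last column: xyyyxy$yxyyyx
Original string S is at sorted index 6

Answer: xyyyxy$yxyyyx
6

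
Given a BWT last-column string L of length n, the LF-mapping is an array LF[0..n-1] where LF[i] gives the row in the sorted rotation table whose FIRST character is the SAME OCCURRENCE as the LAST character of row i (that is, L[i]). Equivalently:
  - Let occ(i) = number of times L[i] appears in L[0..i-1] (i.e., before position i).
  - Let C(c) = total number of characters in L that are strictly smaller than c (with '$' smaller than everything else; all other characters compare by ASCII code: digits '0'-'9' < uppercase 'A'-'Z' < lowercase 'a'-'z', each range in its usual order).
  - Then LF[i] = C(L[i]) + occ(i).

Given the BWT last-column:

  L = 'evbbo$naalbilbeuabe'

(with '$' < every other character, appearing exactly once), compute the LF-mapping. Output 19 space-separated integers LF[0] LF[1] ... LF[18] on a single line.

Char counts: '$':1, 'a':3, 'b':5, 'e':3, 'i':1, 'l':2, 'n':1, 'o':1, 'u':1, 'v':1
C (first-col start): C('$')=0, C('a')=1, C('b')=4, C('e')=9, C('i')=12, C('l')=13, C('n')=15, C('o')=16, C('u')=17, C('v')=18
L[0]='e': occ=0, LF[0]=C('e')+0=9+0=9
L[1]='v': occ=0, LF[1]=C('v')+0=18+0=18
L[2]='b': occ=0, LF[2]=C('b')+0=4+0=4
L[3]='b': occ=1, LF[3]=C('b')+1=4+1=5
L[4]='o': occ=0, LF[4]=C('o')+0=16+0=16
L[5]='$': occ=0, LF[5]=C('$')+0=0+0=0
L[6]='n': occ=0, LF[6]=C('n')+0=15+0=15
L[7]='a': occ=0, LF[7]=C('a')+0=1+0=1
L[8]='a': occ=1, LF[8]=C('a')+1=1+1=2
L[9]='l': occ=0, LF[9]=C('l')+0=13+0=13
L[10]='b': occ=2, LF[10]=C('b')+2=4+2=6
L[11]='i': occ=0, LF[11]=C('i')+0=12+0=12
L[12]='l': occ=1, LF[12]=C('l')+1=13+1=14
L[13]='b': occ=3, LF[13]=C('b')+3=4+3=7
L[14]='e': occ=1, LF[14]=C('e')+1=9+1=10
L[15]='u': occ=0, LF[15]=C('u')+0=17+0=17
L[16]='a': occ=2, LF[16]=C('a')+2=1+2=3
L[17]='b': occ=4, LF[17]=C('b')+4=4+4=8
L[18]='e': occ=2, LF[18]=C('e')+2=9+2=11

Answer: 9 18 4 5 16 0 15 1 2 13 6 12 14 7 10 17 3 8 11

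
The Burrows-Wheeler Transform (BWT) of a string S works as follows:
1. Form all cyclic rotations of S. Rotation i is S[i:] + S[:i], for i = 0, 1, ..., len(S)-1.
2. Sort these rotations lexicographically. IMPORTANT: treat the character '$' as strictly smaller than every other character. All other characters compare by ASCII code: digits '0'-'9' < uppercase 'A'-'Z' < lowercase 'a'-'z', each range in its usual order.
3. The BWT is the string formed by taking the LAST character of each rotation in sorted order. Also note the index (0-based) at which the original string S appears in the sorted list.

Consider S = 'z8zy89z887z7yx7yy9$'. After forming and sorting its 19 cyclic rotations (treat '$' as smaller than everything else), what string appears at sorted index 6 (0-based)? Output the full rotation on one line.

Answer: 89z887z7yx7yy9$z8zy

Derivation:
All 19 rotations (rotation i = S[i:]+S[:i]):
  rot[0] = z8zy89z887z7yx7yy9$
  rot[1] = 8zy89z887z7yx7yy9$z
  rot[2] = zy89z887z7yx7yy9$z8
  rot[3] = y89z887z7yx7yy9$z8z
  rot[4] = 89z887z7yx7yy9$z8zy
  rot[5] = 9z887z7yx7yy9$z8zy8
  rot[6] = z887z7yx7yy9$z8zy89
  rot[7] = 887z7yx7yy9$z8zy89z
  rot[8] = 87z7yx7yy9$z8zy89z8
  rot[9] = 7z7yx7yy9$z8zy89z88
  rot[10] = z7yx7yy9$z8zy89z887
  rot[11] = 7yx7yy9$z8zy89z887z
  rot[12] = yx7yy9$z8zy89z887z7
  rot[13] = x7yy9$z8zy89z887z7y
  rot[14] = 7yy9$z8zy89z887z7yx
  rot[15] = yy9$z8zy89z887z7yx7
  rot[16] = y9$z8zy89z887z7yx7y
  rot[17] = 9$z8zy89z887z7yx7yy
  rot[18] = $z8zy89z887z7yx7yy9
Sorted (with $ < everything):
  sorted[0] = $z8zy89z887z7yx7yy9
  sorted[1] = 7yx7yy9$z8zy89z887z
  sorted[2] = 7yy9$z8zy89z887z7yx
  sorted[3] = 7z7yx7yy9$z8zy89z88
  sorted[4] = 87z7yx7yy9$z8zy89z8
  sorted[5] = 887z7yx7yy9$z8zy89z
  sorted[6] = 89z887z7yx7yy9$z8zy
  sorted[7] = 8zy89z887z7yx7yy9$z
  sorted[8] = 9$z8zy89z887z7yx7yy
  sorted[9] = 9z887z7yx7yy9$z8zy8
  sorted[10] = x7yy9$z8zy89z887z7y
  sorted[11] = y89z887z7yx7yy9$z8z
  sorted[12] = y9$z8zy89z887z7yx7y
  sorted[13] = yx7yy9$z8zy89z887z7
  sorted[14] = yy9$z8zy89z887z7yx7
  sorted[15] = z7yx7yy9$z8zy89z887
  sorted[16] = z887z7yx7yy9$z8zy89
  sorted[17] = z8zy89z887z7yx7yy9$
  sorted[18] = zy89z887z7yx7yy9$z8
sorted[6] = 89z887z7yx7yy9$z8zy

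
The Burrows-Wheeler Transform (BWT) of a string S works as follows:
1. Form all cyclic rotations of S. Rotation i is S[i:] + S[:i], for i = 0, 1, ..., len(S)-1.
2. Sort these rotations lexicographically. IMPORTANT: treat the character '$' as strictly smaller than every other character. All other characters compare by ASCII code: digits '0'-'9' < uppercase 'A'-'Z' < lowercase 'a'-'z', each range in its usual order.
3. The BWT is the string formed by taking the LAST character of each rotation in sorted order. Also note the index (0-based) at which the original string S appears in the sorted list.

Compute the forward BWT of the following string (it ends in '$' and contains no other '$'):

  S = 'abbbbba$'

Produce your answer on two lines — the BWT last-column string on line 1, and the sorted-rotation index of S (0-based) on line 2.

All 8 rotations (rotation i = S[i:]+S[:i]):
  rot[0] = abbbbba$
  rot[1] = bbbbba$a
  rot[2] = bbbba$ab
  rot[3] = bbba$abb
  rot[4] = bba$abbb
  rot[5] = ba$abbbb
  rot[6] = a$abbbbb
  rot[7] = $abbbbba
Sorted (with $ < everything):
  sorted[0] = $abbbbba  (last char: 'a')
  sorted[1] = a$abbbbb  (last char: 'b')
  sorted[2] = abbbbba$  (last char: '$')
  sorted[3] = ba$abbbb  (last char: 'b')
  sorted[4] = bba$abbb  (last char: 'b')
  sorted[5] = bbba$abb  (last char: 'b')
  sorted[6] = bbbba$ab  (last char: 'b')
  sorted[7] = bbbbba$a  (last char: 'a')
Last column: ab$bbbba
Original string S is at sorted index 2

Answer: ab$bbbba
2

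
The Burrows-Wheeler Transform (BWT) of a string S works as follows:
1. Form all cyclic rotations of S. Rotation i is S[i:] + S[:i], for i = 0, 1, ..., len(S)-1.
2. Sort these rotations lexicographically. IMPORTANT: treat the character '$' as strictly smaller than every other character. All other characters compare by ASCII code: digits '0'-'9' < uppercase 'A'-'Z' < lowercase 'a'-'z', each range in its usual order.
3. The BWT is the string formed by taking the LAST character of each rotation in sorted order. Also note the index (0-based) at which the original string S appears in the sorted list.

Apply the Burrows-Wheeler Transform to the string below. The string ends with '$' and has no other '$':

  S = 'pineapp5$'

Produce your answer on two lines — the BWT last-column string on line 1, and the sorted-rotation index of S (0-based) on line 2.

Answer: 5penpip$a
7

Derivation:
All 9 rotations (rotation i = S[i:]+S[:i]):
  rot[0] = pineapp5$
  rot[1] = ineapp5$p
  rot[2] = neapp5$pi
  rot[3] = eapp5$pin
  rot[4] = app5$pine
  rot[5] = pp5$pinea
  rot[6] = p5$pineap
  rot[7] = 5$pineapp
  rot[8] = $pineapp5
Sorted (with $ < everything):
  sorted[0] = $pineapp5  (last char: '5')
  sorted[1] = 5$pineapp  (last char: 'p')
  sorted[2] = app5$pine  (last char: 'e')
  sorted[3] = eapp5$pin  (last char: 'n')
  sorted[4] = ineapp5$p  (last char: 'p')
  sorted[5] = neapp5$pi  (last char: 'i')
  sorted[6] = p5$pineap  (last char: 'p')
  sorted[7] = pineapp5$  (last char: '$')
  sorted[8] = pp5$pinea  (last char: 'a')
Last column: 5penpip$a
Original string S is at sorted index 7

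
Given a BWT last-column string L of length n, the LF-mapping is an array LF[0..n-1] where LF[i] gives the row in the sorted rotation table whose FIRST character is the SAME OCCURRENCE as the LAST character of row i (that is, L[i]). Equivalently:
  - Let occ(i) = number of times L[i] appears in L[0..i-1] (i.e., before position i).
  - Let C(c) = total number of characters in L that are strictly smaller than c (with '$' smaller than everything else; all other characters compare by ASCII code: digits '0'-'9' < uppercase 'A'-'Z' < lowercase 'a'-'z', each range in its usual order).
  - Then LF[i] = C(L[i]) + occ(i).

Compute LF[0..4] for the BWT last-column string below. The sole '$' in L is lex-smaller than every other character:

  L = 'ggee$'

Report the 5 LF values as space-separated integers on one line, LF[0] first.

Answer: 3 4 1 2 0

Derivation:
Char counts: '$':1, 'e':2, 'g':2
C (first-col start): C('$')=0, C('e')=1, C('g')=3
L[0]='g': occ=0, LF[0]=C('g')+0=3+0=3
L[1]='g': occ=1, LF[1]=C('g')+1=3+1=4
L[2]='e': occ=0, LF[2]=C('e')+0=1+0=1
L[3]='e': occ=1, LF[3]=C('e')+1=1+1=2
L[4]='$': occ=0, LF[4]=C('$')+0=0+0=0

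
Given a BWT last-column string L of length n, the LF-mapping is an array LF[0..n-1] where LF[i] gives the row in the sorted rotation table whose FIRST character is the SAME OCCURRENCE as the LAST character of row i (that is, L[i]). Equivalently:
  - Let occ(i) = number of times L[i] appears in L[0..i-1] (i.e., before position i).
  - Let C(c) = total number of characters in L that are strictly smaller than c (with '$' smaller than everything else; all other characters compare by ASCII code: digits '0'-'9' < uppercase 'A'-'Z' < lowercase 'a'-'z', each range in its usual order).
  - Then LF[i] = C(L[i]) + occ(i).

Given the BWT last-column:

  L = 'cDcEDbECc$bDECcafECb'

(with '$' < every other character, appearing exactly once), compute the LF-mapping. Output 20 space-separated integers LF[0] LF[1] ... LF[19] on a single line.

Char counts: '$':1, 'C':3, 'D':3, 'E':4, 'a':1, 'b':3, 'c':4, 'f':1
C (first-col start): C('$')=0, C('C')=1, C('D')=4, C('E')=7, C('a')=11, C('b')=12, C('c')=15, C('f')=19
L[0]='c': occ=0, LF[0]=C('c')+0=15+0=15
L[1]='D': occ=0, LF[1]=C('D')+0=4+0=4
L[2]='c': occ=1, LF[2]=C('c')+1=15+1=16
L[3]='E': occ=0, LF[3]=C('E')+0=7+0=7
L[4]='D': occ=1, LF[4]=C('D')+1=4+1=5
L[5]='b': occ=0, LF[5]=C('b')+0=12+0=12
L[6]='E': occ=1, LF[6]=C('E')+1=7+1=8
L[7]='C': occ=0, LF[7]=C('C')+0=1+0=1
L[8]='c': occ=2, LF[8]=C('c')+2=15+2=17
L[9]='$': occ=0, LF[9]=C('$')+0=0+0=0
L[10]='b': occ=1, LF[10]=C('b')+1=12+1=13
L[11]='D': occ=2, LF[11]=C('D')+2=4+2=6
L[12]='E': occ=2, LF[12]=C('E')+2=7+2=9
L[13]='C': occ=1, LF[13]=C('C')+1=1+1=2
L[14]='c': occ=3, LF[14]=C('c')+3=15+3=18
L[15]='a': occ=0, LF[15]=C('a')+0=11+0=11
L[16]='f': occ=0, LF[16]=C('f')+0=19+0=19
L[17]='E': occ=3, LF[17]=C('E')+3=7+3=10
L[18]='C': occ=2, LF[18]=C('C')+2=1+2=3
L[19]='b': occ=2, LF[19]=C('b')+2=12+2=14

Answer: 15 4 16 7 5 12 8 1 17 0 13 6 9 2 18 11 19 10 3 14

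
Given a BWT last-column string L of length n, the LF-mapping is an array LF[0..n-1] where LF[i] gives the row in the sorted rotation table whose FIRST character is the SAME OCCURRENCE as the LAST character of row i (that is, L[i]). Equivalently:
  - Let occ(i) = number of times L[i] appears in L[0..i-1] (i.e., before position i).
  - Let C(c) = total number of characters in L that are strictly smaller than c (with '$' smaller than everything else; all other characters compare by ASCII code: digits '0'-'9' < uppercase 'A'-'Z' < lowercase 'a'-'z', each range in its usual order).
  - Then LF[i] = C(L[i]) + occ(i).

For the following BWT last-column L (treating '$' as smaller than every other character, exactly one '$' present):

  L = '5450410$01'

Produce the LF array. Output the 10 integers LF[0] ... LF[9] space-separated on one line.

Answer: 8 6 9 1 7 4 2 0 3 5

Derivation:
Char counts: '$':1, '0':3, '1':2, '4':2, '5':2
C (first-col start): C('$')=0, C('0')=1, C('1')=4, C('4')=6, C('5')=8
L[0]='5': occ=0, LF[0]=C('5')+0=8+0=8
L[1]='4': occ=0, LF[1]=C('4')+0=6+0=6
L[2]='5': occ=1, LF[2]=C('5')+1=8+1=9
L[3]='0': occ=0, LF[3]=C('0')+0=1+0=1
L[4]='4': occ=1, LF[4]=C('4')+1=6+1=7
L[5]='1': occ=0, LF[5]=C('1')+0=4+0=4
L[6]='0': occ=1, LF[6]=C('0')+1=1+1=2
L[7]='$': occ=0, LF[7]=C('$')+0=0+0=0
L[8]='0': occ=2, LF[8]=C('0')+2=1+2=3
L[9]='1': occ=1, LF[9]=C('1')+1=4+1=5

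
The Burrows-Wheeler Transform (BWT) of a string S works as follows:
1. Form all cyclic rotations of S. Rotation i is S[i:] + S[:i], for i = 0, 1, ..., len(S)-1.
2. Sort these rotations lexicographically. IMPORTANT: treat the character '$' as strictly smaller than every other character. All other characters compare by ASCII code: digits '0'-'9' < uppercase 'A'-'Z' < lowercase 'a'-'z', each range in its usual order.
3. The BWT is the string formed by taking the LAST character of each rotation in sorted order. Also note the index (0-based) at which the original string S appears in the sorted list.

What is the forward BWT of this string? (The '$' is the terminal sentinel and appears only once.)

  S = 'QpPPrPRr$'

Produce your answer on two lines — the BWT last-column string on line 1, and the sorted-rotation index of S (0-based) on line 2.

All 9 rotations (rotation i = S[i:]+S[:i]):
  rot[0] = QpPPrPRr$
  rot[1] = pPPrPRr$Q
  rot[2] = PPrPRr$Qp
  rot[3] = PrPRr$QpP
  rot[4] = rPRr$QpPP
  rot[5] = PRr$QpPPr
  rot[6] = Rr$QpPPrP
  rot[7] = r$QpPPrPR
  rot[8] = $QpPPrPRr
Sorted (with $ < everything):
  sorted[0] = $QpPPrPRr  (last char: 'r')
  sorted[1] = PPrPRr$Qp  (last char: 'p')
  sorted[2] = PRr$QpPPr  (last char: 'r')
  sorted[3] = PrPRr$QpP  (last char: 'P')
  sorted[4] = QpPPrPRr$  (last char: '$')
  sorted[5] = Rr$QpPPrP  (last char: 'P')
  sorted[6] = pPPrPRr$Q  (last char: 'Q')
  sorted[7] = r$QpPPrPR  (last char: 'R')
  sorted[8] = rPRr$QpPP  (last char: 'P')
Last column: rprP$PQRP
Original string S is at sorted index 4

Answer: rprP$PQRP
4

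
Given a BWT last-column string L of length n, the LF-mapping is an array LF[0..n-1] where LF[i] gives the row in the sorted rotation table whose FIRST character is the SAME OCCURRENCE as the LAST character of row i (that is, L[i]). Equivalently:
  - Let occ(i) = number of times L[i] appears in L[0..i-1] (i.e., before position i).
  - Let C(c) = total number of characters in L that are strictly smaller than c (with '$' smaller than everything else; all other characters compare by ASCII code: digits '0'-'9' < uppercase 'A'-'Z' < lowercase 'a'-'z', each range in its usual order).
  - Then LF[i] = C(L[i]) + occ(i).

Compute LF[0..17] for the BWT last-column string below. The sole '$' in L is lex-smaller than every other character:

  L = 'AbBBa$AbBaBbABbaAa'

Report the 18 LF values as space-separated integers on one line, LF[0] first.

Answer: 1 14 5 6 10 0 2 15 7 11 8 16 3 9 17 12 4 13

Derivation:
Char counts: '$':1, 'A':4, 'B':5, 'a':4, 'b':4
C (first-col start): C('$')=0, C('A')=1, C('B')=5, C('a')=10, C('b')=14
L[0]='A': occ=0, LF[0]=C('A')+0=1+0=1
L[1]='b': occ=0, LF[1]=C('b')+0=14+0=14
L[2]='B': occ=0, LF[2]=C('B')+0=5+0=5
L[3]='B': occ=1, LF[3]=C('B')+1=5+1=6
L[4]='a': occ=0, LF[4]=C('a')+0=10+0=10
L[5]='$': occ=0, LF[5]=C('$')+0=0+0=0
L[6]='A': occ=1, LF[6]=C('A')+1=1+1=2
L[7]='b': occ=1, LF[7]=C('b')+1=14+1=15
L[8]='B': occ=2, LF[8]=C('B')+2=5+2=7
L[9]='a': occ=1, LF[9]=C('a')+1=10+1=11
L[10]='B': occ=3, LF[10]=C('B')+3=5+3=8
L[11]='b': occ=2, LF[11]=C('b')+2=14+2=16
L[12]='A': occ=2, LF[12]=C('A')+2=1+2=3
L[13]='B': occ=4, LF[13]=C('B')+4=5+4=9
L[14]='b': occ=3, LF[14]=C('b')+3=14+3=17
L[15]='a': occ=2, LF[15]=C('a')+2=10+2=12
L[16]='A': occ=3, LF[16]=C('A')+3=1+3=4
L[17]='a': occ=3, LF[17]=C('a')+3=10+3=13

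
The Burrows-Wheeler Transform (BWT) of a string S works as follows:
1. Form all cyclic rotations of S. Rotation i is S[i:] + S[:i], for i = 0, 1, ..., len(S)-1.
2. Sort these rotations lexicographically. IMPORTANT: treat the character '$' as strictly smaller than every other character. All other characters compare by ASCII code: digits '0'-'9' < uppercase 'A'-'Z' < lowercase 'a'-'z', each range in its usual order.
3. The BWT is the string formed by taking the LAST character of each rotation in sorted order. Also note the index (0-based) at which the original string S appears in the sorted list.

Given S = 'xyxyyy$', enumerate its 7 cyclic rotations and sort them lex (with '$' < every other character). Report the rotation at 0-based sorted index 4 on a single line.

All 7 rotations (rotation i = S[i:]+S[:i]):
  rot[0] = xyxyyy$
  rot[1] = yxyyy$x
  rot[2] = xyyy$xy
  rot[3] = yyy$xyx
  rot[4] = yy$xyxy
  rot[5] = y$xyxyy
  rot[6] = $xyxyyy
Sorted (with $ < everything):
  sorted[0] = $xyxyyy
  sorted[1] = xyxyyy$
  sorted[2] = xyyy$xy
  sorted[3] = y$xyxyy
  sorted[4] = yxyyy$x
  sorted[5] = yy$xyxy
  sorted[6] = yyy$xyx
sorted[4] = yxyyy$x

Answer: yxyyy$x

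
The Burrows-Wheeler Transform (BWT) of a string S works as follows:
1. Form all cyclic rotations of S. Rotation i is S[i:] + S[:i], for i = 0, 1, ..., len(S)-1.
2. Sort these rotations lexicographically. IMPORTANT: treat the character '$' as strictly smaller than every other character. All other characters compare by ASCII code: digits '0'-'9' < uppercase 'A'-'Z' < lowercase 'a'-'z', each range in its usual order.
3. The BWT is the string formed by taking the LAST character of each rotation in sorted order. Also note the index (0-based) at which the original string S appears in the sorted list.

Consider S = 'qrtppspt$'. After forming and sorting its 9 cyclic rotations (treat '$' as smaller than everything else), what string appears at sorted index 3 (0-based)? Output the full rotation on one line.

All 9 rotations (rotation i = S[i:]+S[:i]):
  rot[0] = qrtppspt$
  rot[1] = rtppspt$q
  rot[2] = tppspt$qr
  rot[3] = ppspt$qrt
  rot[4] = pspt$qrtp
  rot[5] = spt$qrtpp
  rot[6] = pt$qrtpps
  rot[7] = t$qrtppsp
  rot[8] = $qrtppspt
Sorted (with $ < everything):
  sorted[0] = $qrtppspt
  sorted[1] = ppspt$qrt
  sorted[2] = pspt$qrtp
  sorted[3] = pt$qrtpps
  sorted[4] = qrtppspt$
  sorted[5] = rtppspt$q
  sorted[6] = spt$qrtpp
  sorted[7] = t$qrtppsp
  sorted[8] = tppspt$qr
sorted[3] = pt$qrtpps

Answer: pt$qrtpps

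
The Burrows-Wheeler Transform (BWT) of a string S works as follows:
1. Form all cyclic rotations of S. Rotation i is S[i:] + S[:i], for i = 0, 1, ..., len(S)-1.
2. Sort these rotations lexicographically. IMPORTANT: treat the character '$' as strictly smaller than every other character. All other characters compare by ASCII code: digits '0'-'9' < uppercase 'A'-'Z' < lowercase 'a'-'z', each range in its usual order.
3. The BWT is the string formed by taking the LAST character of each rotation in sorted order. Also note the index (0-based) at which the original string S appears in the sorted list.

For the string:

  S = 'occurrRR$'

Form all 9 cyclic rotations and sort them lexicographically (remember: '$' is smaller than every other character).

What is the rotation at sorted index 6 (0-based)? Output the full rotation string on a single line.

All 9 rotations (rotation i = S[i:]+S[:i]):
  rot[0] = occurrRR$
  rot[1] = ccurrRR$o
  rot[2] = currRR$oc
  rot[3] = urrRR$occ
  rot[4] = rrRR$occu
  rot[5] = rRR$occur
  rot[6] = RR$occurr
  rot[7] = R$occurrR
  rot[8] = $occurrRR
Sorted (with $ < everything):
  sorted[0] = $occurrRR
  sorted[1] = R$occurrR
  sorted[2] = RR$occurr
  sorted[3] = ccurrRR$o
  sorted[4] = currRR$oc
  sorted[5] = occurrRR$
  sorted[6] = rRR$occur
  sorted[7] = rrRR$occu
  sorted[8] = urrRR$occ
sorted[6] = rRR$occur

Answer: rRR$occur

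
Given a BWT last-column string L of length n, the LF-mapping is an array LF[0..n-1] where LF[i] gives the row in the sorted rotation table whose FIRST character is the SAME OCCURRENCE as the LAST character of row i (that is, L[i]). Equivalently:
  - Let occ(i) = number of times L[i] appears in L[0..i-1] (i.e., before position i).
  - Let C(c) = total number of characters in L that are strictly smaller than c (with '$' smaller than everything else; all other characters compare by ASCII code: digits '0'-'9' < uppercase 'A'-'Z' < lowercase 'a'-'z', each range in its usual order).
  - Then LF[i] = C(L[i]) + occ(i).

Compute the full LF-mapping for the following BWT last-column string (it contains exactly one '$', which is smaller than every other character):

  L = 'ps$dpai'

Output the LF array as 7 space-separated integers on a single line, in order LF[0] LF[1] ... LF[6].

Answer: 4 6 0 2 5 1 3

Derivation:
Char counts: '$':1, 'a':1, 'd':1, 'i':1, 'p':2, 's':1
C (first-col start): C('$')=0, C('a')=1, C('d')=2, C('i')=3, C('p')=4, C('s')=6
L[0]='p': occ=0, LF[0]=C('p')+0=4+0=4
L[1]='s': occ=0, LF[1]=C('s')+0=6+0=6
L[2]='$': occ=0, LF[2]=C('$')+0=0+0=0
L[3]='d': occ=0, LF[3]=C('d')+0=2+0=2
L[4]='p': occ=1, LF[4]=C('p')+1=4+1=5
L[5]='a': occ=0, LF[5]=C('a')+0=1+0=1
L[6]='i': occ=0, LF[6]=C('i')+0=3+0=3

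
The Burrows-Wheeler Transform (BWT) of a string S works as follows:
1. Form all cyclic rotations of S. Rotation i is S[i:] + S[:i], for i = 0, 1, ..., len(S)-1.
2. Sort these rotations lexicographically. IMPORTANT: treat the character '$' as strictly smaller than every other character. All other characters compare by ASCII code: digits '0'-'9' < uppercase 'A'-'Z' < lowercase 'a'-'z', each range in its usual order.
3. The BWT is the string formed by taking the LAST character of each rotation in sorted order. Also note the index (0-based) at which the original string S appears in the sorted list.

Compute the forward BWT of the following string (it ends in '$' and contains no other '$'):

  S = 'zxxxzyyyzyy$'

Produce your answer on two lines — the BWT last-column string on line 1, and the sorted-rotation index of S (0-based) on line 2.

All 12 rotations (rotation i = S[i:]+S[:i]):
  rot[0] = zxxxzyyyzyy$
  rot[1] = xxxzyyyzyy$z
  rot[2] = xxzyyyzyy$zx
  rot[3] = xzyyyzyy$zxx
  rot[4] = zyyyzyy$zxxx
  rot[5] = yyyzyy$zxxxz
  rot[6] = yyzyy$zxxxzy
  rot[7] = yzyy$zxxxzyy
  rot[8] = zyy$zxxxzyyy
  rot[9] = yy$zxxxzyyyz
  rot[10] = y$zxxxzyyyzy
  rot[11] = $zxxxzyyyzyy
Sorted (with $ < everything):
  sorted[0] = $zxxxzyyyzyy  (last char: 'y')
  sorted[1] = xxxzyyyzyy$z  (last char: 'z')
  sorted[2] = xxzyyyzyy$zx  (last char: 'x')
  sorted[3] = xzyyyzyy$zxx  (last char: 'x')
  sorted[4] = y$zxxxzyyyzy  (last char: 'y')
  sorted[5] = yy$zxxxzyyyz  (last char: 'z')
  sorted[6] = yyyzyy$zxxxz  (last char: 'z')
  sorted[7] = yyzyy$zxxxzy  (last char: 'y')
  sorted[8] = yzyy$zxxxzyy  (last char: 'y')
  sorted[9] = zxxxzyyyzyy$  (last char: '$')
  sorted[10] = zyy$zxxxzyyy  (last char: 'y')
  sorted[11] = zyyyzyy$zxxx  (last char: 'x')
Last column: yzxxyzzyy$yx
Original string S is at sorted index 9

Answer: yzxxyzzyy$yx
9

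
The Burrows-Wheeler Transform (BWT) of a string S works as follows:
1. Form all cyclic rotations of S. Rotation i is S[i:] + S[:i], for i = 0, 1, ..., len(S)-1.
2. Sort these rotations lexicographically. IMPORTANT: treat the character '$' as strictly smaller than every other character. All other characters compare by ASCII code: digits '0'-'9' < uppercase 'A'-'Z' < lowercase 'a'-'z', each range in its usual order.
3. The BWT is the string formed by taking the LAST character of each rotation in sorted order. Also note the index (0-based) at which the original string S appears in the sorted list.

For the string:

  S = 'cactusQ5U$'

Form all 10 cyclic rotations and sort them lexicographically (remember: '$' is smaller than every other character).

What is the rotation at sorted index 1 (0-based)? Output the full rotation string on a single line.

Answer: 5U$cactusQ

Derivation:
All 10 rotations (rotation i = S[i:]+S[:i]):
  rot[0] = cactusQ5U$
  rot[1] = actusQ5U$c
  rot[2] = ctusQ5U$ca
  rot[3] = tusQ5U$cac
  rot[4] = usQ5U$cact
  rot[5] = sQ5U$cactu
  rot[6] = Q5U$cactus
  rot[7] = 5U$cactusQ
  rot[8] = U$cactusQ5
  rot[9] = $cactusQ5U
Sorted (with $ < everything):
  sorted[0] = $cactusQ5U
  sorted[1] = 5U$cactusQ
  sorted[2] = Q5U$cactus
  sorted[3] = U$cactusQ5
  sorted[4] = actusQ5U$c
  sorted[5] = cactusQ5U$
  sorted[6] = ctusQ5U$ca
  sorted[7] = sQ5U$cactu
  sorted[8] = tusQ5U$cac
  sorted[9] = usQ5U$cact
sorted[1] = 5U$cactusQ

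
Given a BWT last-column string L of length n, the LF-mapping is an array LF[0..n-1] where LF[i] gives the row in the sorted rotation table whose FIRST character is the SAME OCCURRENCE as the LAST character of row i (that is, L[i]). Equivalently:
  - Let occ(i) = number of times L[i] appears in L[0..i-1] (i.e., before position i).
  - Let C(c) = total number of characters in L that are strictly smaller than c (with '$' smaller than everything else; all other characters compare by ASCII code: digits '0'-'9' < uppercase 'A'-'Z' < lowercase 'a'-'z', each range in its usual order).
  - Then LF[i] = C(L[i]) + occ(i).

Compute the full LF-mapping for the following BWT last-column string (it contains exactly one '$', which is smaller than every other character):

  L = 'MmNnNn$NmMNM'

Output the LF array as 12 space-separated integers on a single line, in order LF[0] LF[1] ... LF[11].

Char counts: '$':1, 'M':3, 'N':4, 'm':2, 'n':2
C (first-col start): C('$')=0, C('M')=1, C('N')=4, C('m')=8, C('n')=10
L[0]='M': occ=0, LF[0]=C('M')+0=1+0=1
L[1]='m': occ=0, LF[1]=C('m')+0=8+0=8
L[2]='N': occ=0, LF[2]=C('N')+0=4+0=4
L[3]='n': occ=0, LF[3]=C('n')+0=10+0=10
L[4]='N': occ=1, LF[4]=C('N')+1=4+1=5
L[5]='n': occ=1, LF[5]=C('n')+1=10+1=11
L[6]='$': occ=0, LF[6]=C('$')+0=0+0=0
L[7]='N': occ=2, LF[7]=C('N')+2=4+2=6
L[8]='m': occ=1, LF[8]=C('m')+1=8+1=9
L[9]='M': occ=1, LF[9]=C('M')+1=1+1=2
L[10]='N': occ=3, LF[10]=C('N')+3=4+3=7
L[11]='M': occ=2, LF[11]=C('M')+2=1+2=3

Answer: 1 8 4 10 5 11 0 6 9 2 7 3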